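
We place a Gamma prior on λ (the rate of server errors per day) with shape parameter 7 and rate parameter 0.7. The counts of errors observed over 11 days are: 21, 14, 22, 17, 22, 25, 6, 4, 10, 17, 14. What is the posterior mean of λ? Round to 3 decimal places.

Total count ∑xᵢ = 172 over n = 11 days.
Gamma is conjugate to the Poisson likelihood: posterior is Gamma(shape = 7+172 = 179, rate = 0.7+11 = 11.7).
Posterior mean = shape/rate = 179/11.7 = 15.299.

Posterior mean ≈ 15.299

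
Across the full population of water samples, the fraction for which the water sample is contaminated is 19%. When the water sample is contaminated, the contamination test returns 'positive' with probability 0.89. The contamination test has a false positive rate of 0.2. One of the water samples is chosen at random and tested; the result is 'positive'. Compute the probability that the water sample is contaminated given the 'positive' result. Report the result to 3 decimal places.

Let H be the event that the water sample is contaminated. P(H) = 0.19, so P(¬H) = 0.81. With E the 'positive' result, P(E|H) = 0.89 and P(E|¬H) = 0.2.
P(E) = 0.89·0.19 + 0.2·0.81 = 0.16910 + 0.16200 = 0.33110.
By Bayes' theorem, P(H|E) = 0.16910 / 0.33110 = 0.511.

P(H | E) ≈ 0.511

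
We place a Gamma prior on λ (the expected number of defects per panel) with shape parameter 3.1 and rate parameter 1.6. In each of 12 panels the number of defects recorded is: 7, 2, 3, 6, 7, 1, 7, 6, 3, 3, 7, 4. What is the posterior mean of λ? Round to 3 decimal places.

Posterior mean ≈ 4.346

Total count ∑xᵢ = 56 over n = 12 panels.
Gamma is conjugate to the Poisson likelihood: posterior is Gamma(shape = 3.1+56 = 59.1, rate = 1.6+12 = 13.6).
Posterior mean = shape/rate = 59.1/13.6 = 4.346.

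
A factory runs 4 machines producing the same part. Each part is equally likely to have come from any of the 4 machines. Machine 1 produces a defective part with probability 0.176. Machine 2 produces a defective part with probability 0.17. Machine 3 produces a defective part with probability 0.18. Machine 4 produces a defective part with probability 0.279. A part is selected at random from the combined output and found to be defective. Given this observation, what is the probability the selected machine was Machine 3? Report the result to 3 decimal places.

P(defective|M1) = 0.176; P(defective|M2) = 0.17; P(defective|M3) = 0.18; P(defective|M4) = 0.279.
Prior × likelihood for each source: 0.25·0.176=0.04400, 0.25·0.17=0.04250, 0.25·0.18=0.04500, 0.25·0.279=0.06975. Summing gives P(defective) = 0.20125.
P(Machine 3 | defective) = 0.04500 / 0.20125 = 0.224.

Posterior probability ≈ 0.224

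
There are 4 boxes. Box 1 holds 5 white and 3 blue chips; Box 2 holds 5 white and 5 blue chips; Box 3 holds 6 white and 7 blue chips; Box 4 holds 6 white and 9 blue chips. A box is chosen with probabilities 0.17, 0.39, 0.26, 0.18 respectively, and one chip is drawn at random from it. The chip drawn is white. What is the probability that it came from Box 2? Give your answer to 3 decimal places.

P(white|Box 1) = 0.625; P(white|Box 2) = 0.5; P(white|Box 3) = 0.4615; P(white|Box 4) = 0.4.
Prior × likelihood for each source: 0.17·0.625=0.1063, 0.39·0.5=0.1950, 0.26·0.4615=0.1200, 0.18·0.4=0.07200. Summing gives P(white) = 0.49325.
P(Box 2 | white) = 0.1950 / 0.49325 = 0.395.

Posterior probability ≈ 0.395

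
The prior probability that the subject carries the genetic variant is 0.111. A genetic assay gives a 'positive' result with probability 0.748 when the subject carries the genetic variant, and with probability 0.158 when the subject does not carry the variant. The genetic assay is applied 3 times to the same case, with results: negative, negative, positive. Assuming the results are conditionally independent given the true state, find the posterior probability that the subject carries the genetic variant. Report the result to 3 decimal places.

Posterior P(H) ≈ 0.050

With H the event that the subject carries the genetic variant, the joint likelihood of the observed sequence is P(data|H) = 0.252·0.252·0.748 = 0.047501 and P(data|¬H) = 0.842·0.842·0.158 = 0.11202.
Bayes: P(H|data) = 0.111·0.047501 / (0.111·0.047501 + 0.889·0.11202) = 0.0052726/0.10486 = 0.0503.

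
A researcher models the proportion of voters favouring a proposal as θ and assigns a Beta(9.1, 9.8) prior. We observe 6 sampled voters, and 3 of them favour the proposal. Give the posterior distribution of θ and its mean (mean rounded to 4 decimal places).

The binomial likelihood is conjugate to the Beta prior: with 3 successes and 3 failures, the posterior is Beta(9.1+3, 9.8+3) = Beta(12.1, 12.8).
Posterior mean = α/(α+β) = 12.1/24.9 = 0.4859.

Posterior: Beta(12.1, 12.8); mean ≈ 0.4859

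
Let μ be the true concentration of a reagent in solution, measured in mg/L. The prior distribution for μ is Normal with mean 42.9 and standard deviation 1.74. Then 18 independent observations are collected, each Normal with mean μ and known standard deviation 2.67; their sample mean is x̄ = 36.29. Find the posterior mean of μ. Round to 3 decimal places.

Posterior mean ≈ 37.055

Prior precision 1/τ₀² = 1/1.74² = 0.330295; data precision n/σ² = 18/2.67² = 2.52493.
Posterior precision = 0.330295 + 2.52493 = 2.85523.
Posterior mean = (0.330295·42.9 + 2.52493·36.29) / 2.85523 = 37.055.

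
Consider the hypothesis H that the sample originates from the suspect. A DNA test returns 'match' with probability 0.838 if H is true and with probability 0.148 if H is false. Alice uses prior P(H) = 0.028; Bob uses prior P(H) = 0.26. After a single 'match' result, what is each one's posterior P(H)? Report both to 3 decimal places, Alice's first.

P('+'|H) = 0.838, P('+'|¬H) = 0.148.
Alice: numerator 0.838·0.028 = 0.023464; evidence = 0.023464+0.148·0.972 = 0.16732; posterior = 0.140.
Bob: numerator 0.838·0.26 = 0.21788; evidence = 0.21788+0.148·0.74 = 0.32740; posterior = 0.665.

Alice: 0.140; Bob: 0.665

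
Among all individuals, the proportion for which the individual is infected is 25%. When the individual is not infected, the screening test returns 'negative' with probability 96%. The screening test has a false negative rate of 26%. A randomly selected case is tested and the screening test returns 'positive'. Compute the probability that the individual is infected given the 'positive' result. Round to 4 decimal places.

P(H | E) ≈ 0.8605

Write H for 'the individual is infected'. Prior odds H:¬H = 0.25/0.75 = 0.33333. For the 'positive' outcome, the likelihood ratio is 0.74/0.04 = 18.500.
Posterior odds = 0.33333 × 18.500 = 6.1667, so P(H|E) = 6.1667/(1+6.1667) = 0.8605.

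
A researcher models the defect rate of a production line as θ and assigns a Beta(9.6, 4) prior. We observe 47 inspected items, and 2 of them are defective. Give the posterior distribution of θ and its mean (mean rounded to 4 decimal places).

Observing 2 successes and 45 failures updates Beta(9.6, 4) by adding the success and failure counts to the two shape parameters: α = 9.6+2 = 11.6, β = 4+45 = 49.
E[θ | data] = 11.6/(11.6+49) = 0.1914.

Posterior: Beta(11.6, 49); mean ≈ 0.1914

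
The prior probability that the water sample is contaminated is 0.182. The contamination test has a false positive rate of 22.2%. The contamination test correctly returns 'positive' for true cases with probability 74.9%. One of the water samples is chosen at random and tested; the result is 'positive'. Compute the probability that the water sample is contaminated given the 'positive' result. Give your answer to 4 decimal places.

Write H for 'the water sample is contaminated'. Prior odds H:¬H = 0.182/0.818 = 0.22249. For the 'positive' outcome, the likelihood ratio is 0.749/0.222 = 3.3739.
Posterior odds = 0.22249 × 3.3739 = 0.75067, so P(H|E) = 0.75067/(1+0.75067) = 0.4288.

P(H | E) ≈ 0.4288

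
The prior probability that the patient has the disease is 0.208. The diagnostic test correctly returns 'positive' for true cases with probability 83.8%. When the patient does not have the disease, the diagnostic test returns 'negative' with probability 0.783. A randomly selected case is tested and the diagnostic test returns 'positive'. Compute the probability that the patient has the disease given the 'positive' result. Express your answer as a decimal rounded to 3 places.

Write H for 'the patient has the disease'. Prior odds H:¬H = 0.208/0.792 = 0.26263. For the 'positive' outcome, the likelihood ratio is 0.838/0.217 = 3.8618.
Posterior odds = 0.26263 × 3.8618 = 1.0142, so P(H|E) = 1.0142/(1+1.0142) = 0.504.

P(H | E) ≈ 0.504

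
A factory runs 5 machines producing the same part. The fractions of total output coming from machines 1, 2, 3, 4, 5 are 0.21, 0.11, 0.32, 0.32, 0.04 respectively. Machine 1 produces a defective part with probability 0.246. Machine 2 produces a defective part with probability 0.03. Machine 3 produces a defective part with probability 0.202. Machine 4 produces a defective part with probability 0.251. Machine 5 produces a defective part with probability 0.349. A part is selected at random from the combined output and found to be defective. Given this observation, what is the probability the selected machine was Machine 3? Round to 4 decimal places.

Posterior probability ≈ 0.3022

Tabulate prior·likelihood by source: [1] prior 0.21, lik 0.246, product 0.05166; [2] prior 0.11, lik 0.03, product 0.003300; [3] prior 0.32, lik 0.202, product 0.06464; [4] prior 0.32, lik 0.251, product 0.08032; [5] prior 0.04, lik 0.349, product 0.01396.
Normalizing constant = 0.21388; the posterior for Machine 3 is its product over the sum, 0.06464/0.21388 = 0.3022.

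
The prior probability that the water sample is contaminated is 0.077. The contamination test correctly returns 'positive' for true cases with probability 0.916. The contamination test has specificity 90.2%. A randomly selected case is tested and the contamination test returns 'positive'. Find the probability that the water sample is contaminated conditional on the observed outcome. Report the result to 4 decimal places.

P(H | E) ≈ 0.4381

Write H for 'the water sample is contaminated'. Prior odds H:¬H = 0.077/0.923 = 0.083424. For the 'positive' outcome, the likelihood ratio is 0.916/0.098 = 9.3469.
Posterior odds = 0.083424 × 9.3469 = 0.77976, so P(H|E) = 0.77976/(1+0.77976) = 0.4381.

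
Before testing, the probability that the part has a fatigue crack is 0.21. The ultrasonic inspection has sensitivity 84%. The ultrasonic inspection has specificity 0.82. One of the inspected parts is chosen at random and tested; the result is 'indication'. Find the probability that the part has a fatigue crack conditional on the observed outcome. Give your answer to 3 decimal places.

Let H be the event that the part has a fatigue crack. P(H) = 0.21, so P(¬H) = 0.79. With E the 'indication' result, P(E|H) = 0.84 and P(E|¬H) = 0.18.
P(E) = 0.84·0.21 + 0.18·0.79 = 0.17640 + 0.14220 = 0.31860.
By Bayes' theorem, P(H|E) = 0.17640 / 0.31860 = 0.554.

P(H | E) ≈ 0.554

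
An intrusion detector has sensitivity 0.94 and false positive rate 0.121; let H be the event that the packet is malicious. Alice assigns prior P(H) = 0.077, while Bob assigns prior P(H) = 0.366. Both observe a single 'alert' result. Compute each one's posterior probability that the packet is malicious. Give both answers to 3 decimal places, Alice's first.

Alice: 0.393; Bob: 0.818

P('+'|H) = 0.94, P('+'|¬H) = 0.121.
Alice: numerator 0.94·0.077 = 0.072380; evidence = 0.072380+0.121·0.923 = 0.18406; posterior = 0.393.
Bob: numerator 0.94·0.366 = 0.34404; evidence = 0.34404+0.121·0.634 = 0.42075; posterior = 0.818.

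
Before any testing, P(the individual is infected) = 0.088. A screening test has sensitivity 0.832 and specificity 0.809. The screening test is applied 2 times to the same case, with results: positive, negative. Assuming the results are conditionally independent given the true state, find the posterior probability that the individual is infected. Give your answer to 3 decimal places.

Posterior P(H) ≈ 0.080

With H the event that the individual is infected, the joint likelihood of the observed sequence is P(data|H) = 0.832·0.168 = 0.13978 and P(data|¬H) = 0.191·0.809 = 0.15452.
Bayes: P(H|data) = 0.088·0.13978 / (0.088·0.13978 + 0.912·0.15452) = 0.012300/0.15322 = 0.0803.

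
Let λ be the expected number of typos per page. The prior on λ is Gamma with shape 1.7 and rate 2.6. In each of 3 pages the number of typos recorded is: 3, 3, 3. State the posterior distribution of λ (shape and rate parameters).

Posterior: Gamma(shape=10.7, rate=5.6)

The Poisson likelihood adds the total count to the shape and the number of exposure periods to the rate. Here ∑xᵢ = 9 and n = 3, so shape 1.7→10.7 and rate 2.6→5.6.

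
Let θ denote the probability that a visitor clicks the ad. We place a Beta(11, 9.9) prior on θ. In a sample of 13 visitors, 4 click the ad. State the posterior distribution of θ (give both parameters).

The binomial likelihood is conjugate to the Beta prior: with 4 successes and 9 failures, the posterior is Beta(11+4, 9.9+9) = Beta(15, 18.9).

Posterior: Beta(15, 18.9)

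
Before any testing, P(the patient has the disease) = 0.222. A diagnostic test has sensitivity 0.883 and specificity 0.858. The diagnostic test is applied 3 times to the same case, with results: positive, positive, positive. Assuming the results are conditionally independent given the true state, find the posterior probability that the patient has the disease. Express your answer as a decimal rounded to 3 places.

Posterior P(H) ≈ 0.986

With H the event that the patient has the disease, the joint likelihood of the observed sequence is P(data|H) = 0.883·0.883·0.883 = 0.68847 and P(data|¬H) = 0.142·0.142·0.142 = 0.0028633.
Bayes: P(H|data) = 0.222·0.68847 / (0.222·0.68847 + 0.778·0.0028633) = 0.15284/0.15507 = 0.9856.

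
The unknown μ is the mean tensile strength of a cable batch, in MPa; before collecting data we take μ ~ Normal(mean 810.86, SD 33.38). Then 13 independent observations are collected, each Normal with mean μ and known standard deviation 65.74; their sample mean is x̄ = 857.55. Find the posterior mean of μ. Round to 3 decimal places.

With known σ, the Normal prior is conjugate. Weight on the data is w = (n/σ²)/(n/σ² + 1/τ₀²) = 0.00300804/(0.00300804+0.00089749) = 0.77020.
Posterior mean = w·x̄ + (1−w)·μ₀ = 0.77020·857.55 + 0.22980·810.86 = 846.821.

Posterior mean ≈ 846.821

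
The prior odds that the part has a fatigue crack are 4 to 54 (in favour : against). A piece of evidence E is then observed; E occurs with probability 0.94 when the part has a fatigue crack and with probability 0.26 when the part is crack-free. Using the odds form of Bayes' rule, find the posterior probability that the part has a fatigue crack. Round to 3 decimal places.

Posterior probability ≈ 0.211

Prior odds = 4/54 = 0.074074. In log-odds, ln(0.074074) = -2.6027.
Add log likelihood ratio: ln(3.6154) = 1.2852.
Posterior log-odds = -1.3175, so posterior odds = exp(-1.3175) = 0.26781. Converting, P(H|E) = 0.26781/1.2678 = 0.211.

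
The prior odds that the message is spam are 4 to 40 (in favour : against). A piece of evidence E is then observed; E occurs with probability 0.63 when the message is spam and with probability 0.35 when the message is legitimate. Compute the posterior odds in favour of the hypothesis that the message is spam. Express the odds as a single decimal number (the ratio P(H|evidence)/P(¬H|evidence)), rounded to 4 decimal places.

Posterior odds ≈ 0.1800

Prior odds = 4/40 = 0.10000.
Likelihood ratio for E = 0.63/0.35 = 1.8000.
Posterior odds = prior odds × LR = 0.18000.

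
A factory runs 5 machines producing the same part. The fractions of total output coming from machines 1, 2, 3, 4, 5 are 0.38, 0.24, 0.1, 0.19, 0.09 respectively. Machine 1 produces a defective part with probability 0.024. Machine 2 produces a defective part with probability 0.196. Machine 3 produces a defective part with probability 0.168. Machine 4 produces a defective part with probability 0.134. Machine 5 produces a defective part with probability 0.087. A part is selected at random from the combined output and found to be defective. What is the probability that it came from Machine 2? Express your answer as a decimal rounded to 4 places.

P(defective|M1) = 0.024; P(defective|M2) = 0.196; P(defective|M3) = 0.168; P(defective|M4) = 0.134; P(defective|M5) = 0.087.
Prior × likelihood for each source: 0.38·0.024=0.009120, 0.24·0.196=0.04704, 0.1·0.168=0.01680, 0.19·0.134=0.02546, 0.09·0.087=0.007830. Summing gives P(defective) = 0.10625.
P(Machine 2 | defective) = 0.04704 / 0.10625 = 0.4427.

Posterior probability ≈ 0.4427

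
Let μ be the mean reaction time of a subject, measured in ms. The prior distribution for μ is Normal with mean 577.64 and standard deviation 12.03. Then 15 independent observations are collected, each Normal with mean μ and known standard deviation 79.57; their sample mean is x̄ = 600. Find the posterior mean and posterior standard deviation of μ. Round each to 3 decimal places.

With known σ, the Normal prior is conjugate. Weight on the data is w = (n/σ²)/(n/σ² + 1/τ₀²) = 0.00236915/(0.00236915+0.00690985) = 0.25532.
Posterior mean = w·x̄ + (1−w)·μ₀ = 0.25532·600 + 0.74468·577.64 = 583.349. Posterior variance = 1/(0.00236915+0.00690985) = 107.770, so SD = 10.381.

Posterior mean ≈ 583.349; posterior SD ≈ 10.381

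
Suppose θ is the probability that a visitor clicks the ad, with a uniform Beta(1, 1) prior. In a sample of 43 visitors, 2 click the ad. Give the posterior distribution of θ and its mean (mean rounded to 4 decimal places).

Posterior: Beta(3, 42); mean ≈ 0.0667

The binomial likelihood is conjugate to the Beta prior: with 2 successes and 41 failures, the posterior is Beta(1+2, 1+41) = Beta(3, 42).
Posterior mean = α/(α+β) = 3/45 = 0.0667.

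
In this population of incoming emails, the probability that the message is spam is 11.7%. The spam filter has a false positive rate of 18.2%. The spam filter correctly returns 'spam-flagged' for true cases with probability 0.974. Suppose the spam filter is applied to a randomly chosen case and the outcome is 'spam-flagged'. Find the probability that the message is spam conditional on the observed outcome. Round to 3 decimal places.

Let H be the event that the message is spam. P(H) = 0.117, so P(¬H) = 0.883. With E the 'spam-flagged' result, P(E|H) = 0.974 and P(E|¬H) = 0.182.
P(E) = 0.974·0.117 + 0.182·0.883 = 0.11396 + 0.16071 = 0.27466.
By Bayes' theorem, P(H|E) = 0.11396 / 0.27466 = 0.415.

P(H | E) ≈ 0.415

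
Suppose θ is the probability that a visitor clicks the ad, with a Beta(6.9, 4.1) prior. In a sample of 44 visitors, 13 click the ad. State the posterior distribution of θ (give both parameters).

Observing 13 successes and 31 failures updates Beta(6.9, 4.1) by adding the success and failure counts to the two shape parameters: α = 6.9+13 = 19.9, β = 4.1+31 = 35.1.

Posterior: Beta(19.9, 35.1)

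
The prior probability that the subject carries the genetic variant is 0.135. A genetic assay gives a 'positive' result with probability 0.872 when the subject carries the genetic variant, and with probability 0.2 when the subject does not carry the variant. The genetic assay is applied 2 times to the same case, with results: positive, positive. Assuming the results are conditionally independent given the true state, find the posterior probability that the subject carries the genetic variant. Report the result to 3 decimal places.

Let H be the event that the subject carries the genetic variant; start with P(H) = 0.135. P('positive'|H) = 0.872, P('positive'|¬H) = 0.2.
Update on result 1 ('positive'): P(H) ← 0.872·0.1350 / (0.872·0.1350 + 0.2·0.8650) = 0.11772/0.29072 = 0.4049.
Update on result 2 ('positive'): P(H) ← 0.872·0.4049 / (0.872·0.4049 + 0.2·0.5951) = 0.35310/0.47211 = 0.7479.

Posterior P(H) ≈ 0.748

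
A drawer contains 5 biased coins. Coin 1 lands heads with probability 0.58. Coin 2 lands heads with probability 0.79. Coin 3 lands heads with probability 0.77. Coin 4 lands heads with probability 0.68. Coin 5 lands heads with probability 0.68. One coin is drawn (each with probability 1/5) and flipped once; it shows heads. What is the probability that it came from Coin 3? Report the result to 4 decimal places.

Posterior probability ≈ 0.2200

Tabulate prior·likelihood by source: [1] prior 0.2, lik 0.58, product 0.1160; [2] prior 0.2, lik 0.79, product 0.1580; [3] prior 0.2, lik 0.77, product 0.1540; [4] prior 0.2, lik 0.68, product 0.1360; [5] prior 0.2, lik 0.68, product 0.1360.
Normalizing constant = 0.70000; the posterior for Coin 3 is its product over the sum, 0.1540/0.70000 = 0.2200.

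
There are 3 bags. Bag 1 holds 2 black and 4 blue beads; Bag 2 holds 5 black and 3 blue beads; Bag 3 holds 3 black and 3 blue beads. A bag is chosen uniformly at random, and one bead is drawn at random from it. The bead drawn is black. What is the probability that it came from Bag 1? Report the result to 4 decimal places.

P(black|Bag 1) = 0.3333; P(black|Bag 2) = 0.625; P(black|Bag 3) = 0.5.
Prior × likelihood for each source: 0.333333·0.3333=0.1111, 0.333333·0.625=0.2083, 0.333333·0.5=0.1667. Summing gives P(black) = 0.48611.
P(Bag 1 | black) = 0.1111 / 0.48611 = 0.2286.

Posterior probability ≈ 0.2286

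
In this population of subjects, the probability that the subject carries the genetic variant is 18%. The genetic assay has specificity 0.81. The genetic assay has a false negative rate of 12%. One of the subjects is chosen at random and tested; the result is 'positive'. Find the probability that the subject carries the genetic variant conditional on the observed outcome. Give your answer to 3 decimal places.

P(H | E) ≈ 0.504

Let H be the event that the subject carries the genetic variant. P(H) = 0.18, so P(¬H) = 0.82. With E the 'positive' result, P(E|H) = 0.88 and P(E|¬H) = 0.19.
P(E) = 0.88·0.18 + 0.19·0.82 = 0.15840 + 0.15580 = 0.31420.
By Bayes' theorem, P(H|E) = 0.15840 / 0.31420 = 0.504.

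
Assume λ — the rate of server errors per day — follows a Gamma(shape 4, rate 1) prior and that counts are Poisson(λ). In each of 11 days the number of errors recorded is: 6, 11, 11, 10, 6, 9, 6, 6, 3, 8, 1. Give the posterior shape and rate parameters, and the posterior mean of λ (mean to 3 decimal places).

Total count ∑xᵢ = 77 over n = 11 days.
Gamma is conjugate to the Poisson likelihood: posterior is Gamma(shape = 4+77 = 81, rate = 1+11 = 12).
Posterior mean = shape/rate = 81/12 = 6.750.

Posterior: Gamma(shape=81, rate=12); mean ≈ 6.750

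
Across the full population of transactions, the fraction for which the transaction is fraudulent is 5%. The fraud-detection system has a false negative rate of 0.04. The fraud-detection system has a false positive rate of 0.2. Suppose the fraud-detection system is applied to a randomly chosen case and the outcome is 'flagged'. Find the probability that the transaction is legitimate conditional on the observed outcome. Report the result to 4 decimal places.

P(¬H | E) ≈ 0.7983

Let H be the event that the transaction is fraudulent. P(H) = 0.05, so P(¬H) = 0.95. With E the 'flagged' result, P(E|H) = 0.96 and P(E|¬H) = 0.2.
P(E) = 0.96·0.05 + 0.2·0.95 = 0.048000 + 0.19000 = 0.23800.
By Bayes' theorem, P(H|E) = 0.048000 / 0.23800 = 0.2017. Hence P(¬H|E) = 1 − 0.2017 = 0.7983.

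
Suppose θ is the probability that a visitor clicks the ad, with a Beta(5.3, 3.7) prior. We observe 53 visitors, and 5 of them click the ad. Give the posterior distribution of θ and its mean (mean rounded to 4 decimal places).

The binomial likelihood is conjugate to the Beta prior: with 5 successes and 48 failures, the posterior is Beta(5.3+5, 3.7+48) = Beta(10.3, 51.7).
Posterior mean = α/(α+β) = 10.3/62 = 0.1661.

Posterior: Beta(10.3, 51.7); mean ≈ 0.1661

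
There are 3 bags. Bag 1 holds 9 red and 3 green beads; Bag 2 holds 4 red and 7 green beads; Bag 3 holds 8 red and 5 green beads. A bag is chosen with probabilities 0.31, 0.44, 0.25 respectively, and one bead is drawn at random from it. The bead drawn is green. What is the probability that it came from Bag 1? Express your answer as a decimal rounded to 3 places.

Tabulate prior·likelihood by source: [1] prior 0.31, lik 0.25, product 0.07750; [2] prior 0.44, lik 0.6364, product 0.2800; [3] prior 0.25, lik 0.3846, product 0.09615.
Normalizing constant = 0.45365; the posterior for Bag 1 is its product over the sum, 0.07750/0.45365 = 0.171.

Posterior probability ≈ 0.171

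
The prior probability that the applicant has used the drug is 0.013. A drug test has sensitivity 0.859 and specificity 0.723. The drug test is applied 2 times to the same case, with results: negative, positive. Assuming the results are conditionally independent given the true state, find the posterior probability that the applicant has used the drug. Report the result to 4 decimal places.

Let H be the event that the applicant has used the drug; start with P(H) = 0.013. P('positive'|H) = 0.859, P('positive'|¬H) = 0.277.
Update on result 1 ('negative'): P(H) ← 0.141·0.0130 / (0.141·0.0130 + 0.723·0.9870) = 0.0018330/0.71543 = 0.0026.
Update on result 2 ('positive'): P(H) ← 0.859·0.0026 / (0.859·0.0026 + 0.277·0.9974) = 0.0022008/0.27849 = 0.0079.

Posterior P(H) ≈ 0.0079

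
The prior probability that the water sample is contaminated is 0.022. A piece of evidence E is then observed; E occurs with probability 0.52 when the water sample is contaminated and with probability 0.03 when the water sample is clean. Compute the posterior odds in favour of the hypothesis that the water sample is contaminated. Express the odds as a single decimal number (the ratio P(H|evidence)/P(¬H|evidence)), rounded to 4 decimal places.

Posterior odds ≈ 0.3899

Prior odds = 0.022/(1−0.022) = 0.022495.
Likelihood ratio for E = 0.52/0.03 = 17.333.
Posterior odds = prior odds × LR = 0.38991.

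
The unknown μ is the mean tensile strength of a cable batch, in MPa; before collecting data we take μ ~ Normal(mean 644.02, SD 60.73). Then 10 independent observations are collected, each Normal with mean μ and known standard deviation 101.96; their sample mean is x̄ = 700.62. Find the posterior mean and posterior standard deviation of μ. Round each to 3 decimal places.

Prior precision 1/τ₀² = 1/60.73² = 0.00027114; data precision n/σ² = 10/101.96² = 0.00096192.
Posterior precision = 0.00027114 + 0.00096192 = 0.00123306, giving posterior SD = 1/√0.00123306 = 28.478.
Posterior mean = (0.00027114·644.02 + 0.00096192·700.62) / 0.00123306 = 688.174.

Posterior mean ≈ 688.174; posterior SD ≈ 28.478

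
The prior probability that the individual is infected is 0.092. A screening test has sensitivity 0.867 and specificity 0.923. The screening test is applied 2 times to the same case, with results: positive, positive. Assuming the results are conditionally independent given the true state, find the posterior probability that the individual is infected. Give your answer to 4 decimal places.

Let H be the event that the individual is infected; start with P(H) = 0.092. P('positive'|H) = 0.867, P('positive'|¬H) = 0.077.
Update on result 1 ('positive'): P(H) ← 0.867·0.0920 / (0.867·0.0920 + 0.077·0.9080) = 0.079764/0.14968 = 0.5329.
Update on result 2 ('positive'): P(H) ← 0.867·0.5329 / (0.867·0.5329 + 0.077·0.4671) = 0.46202/0.49799 = 0.9278.

Posterior P(H) ≈ 0.9278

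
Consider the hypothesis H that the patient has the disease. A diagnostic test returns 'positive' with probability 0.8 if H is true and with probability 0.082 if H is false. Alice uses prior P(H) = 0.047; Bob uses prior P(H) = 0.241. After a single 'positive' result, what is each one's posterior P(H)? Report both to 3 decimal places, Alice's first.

P('+'|H) = 0.8, P('+'|¬H) = 0.082.
Alice: numerator 0.8·0.047 = 0.037600; evidence = 0.037600+0.082·0.953 = 0.11575; posterior = 0.325.
Bob: numerator 0.8·0.241 = 0.19280; evidence = 0.19280+0.082·0.759 = 0.25504; posterior = 0.756.

Alice: 0.325; Bob: 0.756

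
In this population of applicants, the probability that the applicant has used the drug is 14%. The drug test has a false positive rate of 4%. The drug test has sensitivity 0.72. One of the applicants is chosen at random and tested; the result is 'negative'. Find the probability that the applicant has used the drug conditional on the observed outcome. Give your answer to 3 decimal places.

Write H for 'the applicant has used the drug'. Prior odds H:¬H = 0.14/0.86 = 0.16279. For the 'negative' outcome, the likelihood ratio is 0.28/0.96 = 0.29167.
Posterior odds = 0.16279 × 0.29167 = 0.047481, so P(H|E) = 0.047481/(1+0.047481) = 0.045.

P(H | E) ≈ 0.045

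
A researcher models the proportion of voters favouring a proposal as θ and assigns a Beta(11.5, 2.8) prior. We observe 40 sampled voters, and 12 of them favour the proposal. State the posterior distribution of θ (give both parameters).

Observing 12 successes and 28 failures updates Beta(11.5, 2.8) by adding the success and failure counts to the two shape parameters: α = 11.5+12 = 23.5, β = 2.8+28 = 30.8.

Posterior: Beta(23.5, 30.8)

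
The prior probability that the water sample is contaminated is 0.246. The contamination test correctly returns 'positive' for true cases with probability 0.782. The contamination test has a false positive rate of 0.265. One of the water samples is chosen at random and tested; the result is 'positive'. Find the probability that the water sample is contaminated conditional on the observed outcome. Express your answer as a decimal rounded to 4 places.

Write H for 'the water sample is contaminated'. Prior odds H:¬H = 0.246/0.754 = 0.32626. For the 'positive' outcome, the likelihood ratio is 0.782/0.265 = 2.9509.
Posterior odds = 0.32626 × 2.9509 = 0.96277, so P(H|E) = 0.96277/(1+0.96277) = 0.4905.

P(H | E) ≈ 0.4905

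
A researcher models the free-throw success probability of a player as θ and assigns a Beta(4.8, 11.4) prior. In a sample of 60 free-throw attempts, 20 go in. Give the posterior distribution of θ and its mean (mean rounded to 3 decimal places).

Posterior: Beta(24.8, 51.4); mean ≈ 0.325

The binomial likelihood is conjugate to the Beta prior: with 20 successes and 40 failures, the posterior is Beta(4.8+20, 11.4+40) = Beta(24.8, 51.4).
Posterior mean = α/(α+β) = 24.8/76.2 = 0.325.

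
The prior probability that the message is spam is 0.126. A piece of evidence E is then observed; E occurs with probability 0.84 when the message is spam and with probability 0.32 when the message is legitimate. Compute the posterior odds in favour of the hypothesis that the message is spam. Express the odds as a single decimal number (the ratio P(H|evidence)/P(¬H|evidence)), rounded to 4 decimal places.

Posterior odds ≈ 0.3784

Prior odds = 0.126/(1−0.126) = 0.14416. In log-odds, ln(0.14416) = -1.9368.
Add log likelihood ratio: ln(2.6250) = 0.96508.
Posterior log-odds = -0.97172, so posterior odds = exp(-0.97172) = 0.37843.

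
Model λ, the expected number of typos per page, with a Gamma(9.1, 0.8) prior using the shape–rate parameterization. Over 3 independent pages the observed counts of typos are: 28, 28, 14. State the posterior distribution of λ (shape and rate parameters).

The Poisson likelihood adds the total count to the shape and the number of exposure periods to the rate. Here ∑xᵢ = 70 and n = 3, so shape 9.1→79.1 and rate 0.8→3.8.

Posterior: Gamma(shape=79.1, rate=3.8)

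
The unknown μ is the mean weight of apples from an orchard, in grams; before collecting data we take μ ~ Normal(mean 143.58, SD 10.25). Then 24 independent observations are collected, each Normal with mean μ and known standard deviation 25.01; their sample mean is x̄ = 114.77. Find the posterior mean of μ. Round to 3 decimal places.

With known σ, the Normal prior is conjugate. Weight on the data is w = (n/σ²)/(n/σ² + 1/τ₀²) = 0.0383693/(0.0383693+0.00951814) = 0.80124.
Posterior mean = w·x̄ + (1−w)·μ₀ = 0.80124·114.77 + 0.19876·143.58 = 120.496.

Posterior mean ≈ 120.496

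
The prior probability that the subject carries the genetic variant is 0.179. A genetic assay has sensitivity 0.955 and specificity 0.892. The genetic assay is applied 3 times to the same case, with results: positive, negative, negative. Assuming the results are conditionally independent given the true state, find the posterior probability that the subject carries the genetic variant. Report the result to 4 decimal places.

Posterior P(H) ≈ 0.0049

With H the event that the subject carries the genetic variant, the joint likelihood of the observed sequence is P(data|H) = 0.955·0.045·0.045 = 0.0019339 and P(data|¬H) = 0.108·0.892·0.892 = 0.085932.
Bayes: P(H|data) = 0.179·0.0019339 / (0.179·0.0019339 + 0.821·0.085932) = 0.00034616/0.070896 = 0.0049.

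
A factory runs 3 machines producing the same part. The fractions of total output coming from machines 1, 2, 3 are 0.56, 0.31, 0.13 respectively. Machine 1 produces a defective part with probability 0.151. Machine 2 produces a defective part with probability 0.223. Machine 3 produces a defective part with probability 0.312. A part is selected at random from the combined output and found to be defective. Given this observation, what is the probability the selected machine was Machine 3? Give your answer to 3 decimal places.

Tabulate prior·likelihood by source: [1] prior 0.56, lik 0.151, product 0.08456; [2] prior 0.31, lik 0.223, product 0.06913; [3] prior 0.13, lik 0.312, product 0.04056.
Normalizing constant = 0.19425; the posterior for Machine 3 is its product over the sum, 0.04056/0.19425 = 0.209.

Posterior probability ≈ 0.209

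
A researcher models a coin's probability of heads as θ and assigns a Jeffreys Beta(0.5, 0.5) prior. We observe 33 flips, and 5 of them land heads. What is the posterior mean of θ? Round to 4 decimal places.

Observing 5 successes and 28 failures updates Beta(0.5, 0.5) by adding the success and failure counts to the two shape parameters: α = 0.5+5 = 5.5, β = 0.5+28 = 28.5.
E[θ | data] = 5.5/(5.5+28.5) = 0.1618.

Posterior mean ≈ 0.1618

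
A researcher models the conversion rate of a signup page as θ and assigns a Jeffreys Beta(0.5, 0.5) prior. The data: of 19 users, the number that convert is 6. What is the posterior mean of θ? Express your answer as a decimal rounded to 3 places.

Observing 6 successes and 13 failures updates Beta(0.5, 0.5) by adding the success and failure counts to the two shape parameters: α = 0.5+6 = 6.5, β = 0.5+13 = 13.5.
E[θ | data] = 6.5/(6.5+13.5) = 0.325.

Posterior mean ≈ 0.325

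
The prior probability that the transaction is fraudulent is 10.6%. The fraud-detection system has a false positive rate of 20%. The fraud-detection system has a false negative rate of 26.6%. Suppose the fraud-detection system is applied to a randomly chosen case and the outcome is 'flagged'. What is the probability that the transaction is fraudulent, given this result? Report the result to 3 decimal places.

P(H | E) ≈ 0.303

Write H for 'the transaction is fraudulent'. Prior odds H:¬H = 0.106/0.894 = 0.11857. For the 'flagged' outcome, the likelihood ratio is 0.734/0.2 = 3.6700.
Posterior odds = 0.11857 × 3.6700 = 0.43515, so P(H|E) = 0.43515/(1+0.43515) = 0.303.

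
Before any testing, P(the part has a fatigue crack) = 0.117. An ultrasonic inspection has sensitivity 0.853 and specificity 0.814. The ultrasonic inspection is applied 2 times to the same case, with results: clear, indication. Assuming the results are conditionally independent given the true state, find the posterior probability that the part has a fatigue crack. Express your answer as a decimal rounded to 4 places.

Posterior P(H) ≈ 0.0989

With H the event that the part has a fatigue crack, the joint likelihood of the observed sequence is P(data|H) = 0.147·0.853 = 0.12539 and P(data|¬H) = 0.814·0.186 = 0.15140.
Bayes: P(H|data) = 0.117·0.12539 / (0.117·0.12539 + 0.883·0.15140) = 0.014671/0.14836 = 0.0989.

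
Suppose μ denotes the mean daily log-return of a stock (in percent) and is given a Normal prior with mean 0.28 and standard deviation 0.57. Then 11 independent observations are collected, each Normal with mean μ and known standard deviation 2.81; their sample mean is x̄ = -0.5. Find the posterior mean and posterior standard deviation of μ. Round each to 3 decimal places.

Posterior mean ≈ 0.037; posterior SD ≈ 0.473

With known σ, the Normal prior is conjugate. Weight on the data is w = (n/σ²)/(n/σ² + 1/τ₀²) = 1.39309/(1.39309+3.07787) = 0.31159.
Posterior mean = w·x̄ + (1−w)·μ₀ = 0.31159·-0.5 + 0.68841·0.28 = 0.037. Posterior variance = 1/(1.39309+3.07787) = 0.223665, so SD = 0.473.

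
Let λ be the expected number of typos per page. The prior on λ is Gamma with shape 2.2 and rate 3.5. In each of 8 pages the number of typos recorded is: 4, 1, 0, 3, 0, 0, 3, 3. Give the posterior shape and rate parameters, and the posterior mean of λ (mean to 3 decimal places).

Posterior: Gamma(shape=16.2, rate=11.5); mean ≈ 1.409

Total count ∑xᵢ = 14 over n = 8 pages.
Gamma is conjugate to the Poisson likelihood: posterior is Gamma(shape = 2.2+14 = 16.2, rate = 3.5+8 = 11.5).
Posterior mean = shape/rate = 16.2/11.5 = 1.409.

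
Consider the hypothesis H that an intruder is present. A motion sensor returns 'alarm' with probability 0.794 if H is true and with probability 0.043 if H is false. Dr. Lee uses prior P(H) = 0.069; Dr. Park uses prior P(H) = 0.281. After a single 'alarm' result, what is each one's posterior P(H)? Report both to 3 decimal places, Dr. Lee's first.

P('+'|H) = 0.794, P('+'|¬H) = 0.043.
Dr. Lee: numerator 0.794·0.069 = 0.054786; evidence = 0.054786+0.043·0.931 = 0.094819; posterior = 0.578.
Dr. Park: numerator 0.794·0.281 = 0.22311; evidence = 0.22311+0.043·0.719 = 0.25403; posterior = 0.878.

Dr. Lee: 0.578; Dr. Park: 0.878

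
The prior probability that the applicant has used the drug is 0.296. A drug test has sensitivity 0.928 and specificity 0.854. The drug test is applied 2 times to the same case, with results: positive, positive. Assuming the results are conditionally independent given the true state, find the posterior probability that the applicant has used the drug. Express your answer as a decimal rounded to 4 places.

With H the event that the applicant has used the drug, the joint likelihood of the observed sequence is P(data|H) = 0.928·0.928 = 0.86118 and P(data|¬H) = 0.146·0.146 = 0.021316.
Bayes: P(H|data) = 0.296·0.86118 / (0.296·0.86118 + 0.704·0.021316) = 0.25491/0.26992 = 0.9444.

Posterior P(H) ≈ 0.9444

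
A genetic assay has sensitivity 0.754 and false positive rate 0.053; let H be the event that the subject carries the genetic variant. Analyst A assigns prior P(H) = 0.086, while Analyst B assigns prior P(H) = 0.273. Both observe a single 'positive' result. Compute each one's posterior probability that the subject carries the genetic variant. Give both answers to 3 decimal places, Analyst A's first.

P('+'|H) = 0.754, P('+'|¬H) = 0.053.
Analyst A: numerator 0.754·0.086 = 0.064844; evidence = 0.064844+0.053·0.914 = 0.11329; posterior = 0.572.
Analyst B: numerator 0.754·0.273 = 0.20584; evidence = 0.20584+0.053·0.727 = 0.24437; posterior = 0.842.

Analyst A: 0.572; Analyst B: 0.842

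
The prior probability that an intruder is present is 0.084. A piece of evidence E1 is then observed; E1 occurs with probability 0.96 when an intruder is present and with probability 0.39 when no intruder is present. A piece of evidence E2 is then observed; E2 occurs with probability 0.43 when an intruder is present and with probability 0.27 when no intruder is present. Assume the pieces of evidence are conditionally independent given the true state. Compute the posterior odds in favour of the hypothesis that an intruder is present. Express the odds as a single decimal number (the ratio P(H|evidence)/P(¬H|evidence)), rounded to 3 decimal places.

Posterior odds ≈ 0.359

Prior odds = 0.084/(1−0.084) = 0.091703.
Likelihood ratio for E1 = 0.96/0.39 = 2.4615.
Likelihood ratio for E2 = 0.43/0.27 = 1.5926.
Posterior odds = prior odds × LR₁ × LR₂ = 0.35950.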